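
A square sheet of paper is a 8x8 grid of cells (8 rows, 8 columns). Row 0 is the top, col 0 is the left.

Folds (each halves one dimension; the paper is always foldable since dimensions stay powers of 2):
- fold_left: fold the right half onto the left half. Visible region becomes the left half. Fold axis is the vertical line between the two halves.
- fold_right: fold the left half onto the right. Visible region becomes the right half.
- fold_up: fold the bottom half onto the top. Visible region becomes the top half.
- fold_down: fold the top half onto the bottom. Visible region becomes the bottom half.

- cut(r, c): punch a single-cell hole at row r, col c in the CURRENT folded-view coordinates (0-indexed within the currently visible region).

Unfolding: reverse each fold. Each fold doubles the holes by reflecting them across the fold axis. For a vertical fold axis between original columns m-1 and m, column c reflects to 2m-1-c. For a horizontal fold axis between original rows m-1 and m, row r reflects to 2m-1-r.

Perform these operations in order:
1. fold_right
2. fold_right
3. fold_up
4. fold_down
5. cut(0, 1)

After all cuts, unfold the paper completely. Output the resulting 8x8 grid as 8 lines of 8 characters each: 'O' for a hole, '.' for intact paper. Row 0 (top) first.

Op 1 fold_right: fold axis v@4; visible region now rows[0,8) x cols[4,8) = 8x4
Op 2 fold_right: fold axis v@6; visible region now rows[0,8) x cols[6,8) = 8x2
Op 3 fold_up: fold axis h@4; visible region now rows[0,4) x cols[6,8) = 4x2
Op 4 fold_down: fold axis h@2; visible region now rows[2,4) x cols[6,8) = 2x2
Op 5 cut(0, 1): punch at orig (2,7); cuts so far [(2, 7)]; region rows[2,4) x cols[6,8) = 2x2
Unfold 1 (reflect across h@2): 2 holes -> [(1, 7), (2, 7)]
Unfold 2 (reflect across h@4): 4 holes -> [(1, 7), (2, 7), (5, 7), (6, 7)]
Unfold 3 (reflect across v@6): 8 holes -> [(1, 4), (1, 7), (2, 4), (2, 7), (5, 4), (5, 7), (6, 4), (6, 7)]
Unfold 4 (reflect across v@4): 16 holes -> [(1, 0), (1, 3), (1, 4), (1, 7), (2, 0), (2, 3), (2, 4), (2, 7), (5, 0), (5, 3), (5, 4), (5, 7), (6, 0), (6, 3), (6, 4), (6, 7)]

Answer: ........
O..OO..O
O..OO..O
........
........
O..OO..O
O..OO..O
........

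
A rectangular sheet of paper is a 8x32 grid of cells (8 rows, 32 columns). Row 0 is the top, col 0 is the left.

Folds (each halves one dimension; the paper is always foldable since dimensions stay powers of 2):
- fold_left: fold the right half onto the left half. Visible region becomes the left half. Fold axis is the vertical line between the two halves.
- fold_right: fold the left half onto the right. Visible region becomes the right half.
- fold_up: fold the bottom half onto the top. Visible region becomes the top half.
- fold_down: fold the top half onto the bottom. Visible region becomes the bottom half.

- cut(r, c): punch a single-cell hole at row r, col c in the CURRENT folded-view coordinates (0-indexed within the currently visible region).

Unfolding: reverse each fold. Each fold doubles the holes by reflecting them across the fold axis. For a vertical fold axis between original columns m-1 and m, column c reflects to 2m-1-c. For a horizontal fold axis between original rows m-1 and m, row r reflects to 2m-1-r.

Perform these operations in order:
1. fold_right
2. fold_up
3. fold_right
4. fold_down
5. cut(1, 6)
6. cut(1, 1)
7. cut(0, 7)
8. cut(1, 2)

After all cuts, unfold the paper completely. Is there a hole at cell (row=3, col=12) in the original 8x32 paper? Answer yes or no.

Op 1 fold_right: fold axis v@16; visible region now rows[0,8) x cols[16,32) = 8x16
Op 2 fold_up: fold axis h@4; visible region now rows[0,4) x cols[16,32) = 4x16
Op 3 fold_right: fold axis v@24; visible region now rows[0,4) x cols[24,32) = 4x8
Op 4 fold_down: fold axis h@2; visible region now rows[2,4) x cols[24,32) = 2x8
Op 5 cut(1, 6): punch at orig (3,30); cuts so far [(3, 30)]; region rows[2,4) x cols[24,32) = 2x8
Op 6 cut(1, 1): punch at orig (3,25); cuts so far [(3, 25), (3, 30)]; region rows[2,4) x cols[24,32) = 2x8
Op 7 cut(0, 7): punch at orig (2,31); cuts so far [(2, 31), (3, 25), (3, 30)]; region rows[2,4) x cols[24,32) = 2x8
Op 8 cut(1, 2): punch at orig (3,26); cuts so far [(2, 31), (3, 25), (3, 26), (3, 30)]; region rows[2,4) x cols[24,32) = 2x8
Unfold 1 (reflect across h@2): 8 holes -> [(0, 25), (0, 26), (0, 30), (1, 31), (2, 31), (3, 25), (3, 26), (3, 30)]
Unfold 2 (reflect across v@24): 16 holes -> [(0, 17), (0, 21), (0, 22), (0, 25), (0, 26), (0, 30), (1, 16), (1, 31), (2, 16), (2, 31), (3, 17), (3, 21), (3, 22), (3, 25), (3, 26), (3, 30)]
Unfold 3 (reflect across h@4): 32 holes -> [(0, 17), (0, 21), (0, 22), (0, 25), (0, 26), (0, 30), (1, 16), (1, 31), (2, 16), (2, 31), (3, 17), (3, 21), (3, 22), (3, 25), (3, 26), (3, 30), (4, 17), (4, 21), (4, 22), (4, 25), (4, 26), (4, 30), (5, 16), (5, 31), (6, 16), (6, 31), (7, 17), (7, 21), (7, 22), (7, 25), (7, 26), (7, 30)]
Unfold 4 (reflect across v@16): 64 holes -> [(0, 1), (0, 5), (0, 6), (0, 9), (0, 10), (0, 14), (0, 17), (0, 21), (0, 22), (0, 25), (0, 26), (0, 30), (1, 0), (1, 15), (1, 16), (1, 31), (2, 0), (2, 15), (2, 16), (2, 31), (3, 1), (3, 5), (3, 6), (3, 9), (3, 10), (3, 14), (3, 17), (3, 21), (3, 22), (3, 25), (3, 26), (3, 30), (4, 1), (4, 5), (4, 6), (4, 9), (4, 10), (4, 14), (4, 17), (4, 21), (4, 22), (4, 25), (4, 26), (4, 30), (5, 0), (5, 15), (5, 16), (5, 31), (6, 0), (6, 15), (6, 16), (6, 31), (7, 1), (7, 5), (7, 6), (7, 9), (7, 10), (7, 14), (7, 17), (7, 21), (7, 22), (7, 25), (7, 26), (7, 30)]
Holes: [(0, 1), (0, 5), (0, 6), (0, 9), (0, 10), (0, 14), (0, 17), (0, 21), (0, 22), (0, 25), (0, 26), (0, 30), (1, 0), (1, 15), (1, 16), (1, 31), (2, 0), (2, 15), (2, 16), (2, 31), (3, 1), (3, 5), (3, 6), (3, 9), (3, 10), (3, 14), (3, 17), (3, 21), (3, 22), (3, 25), (3, 26), (3, 30), (4, 1), (4, 5), (4, 6), (4, 9), (4, 10), (4, 14), (4, 17), (4, 21), (4, 22), (4, 25), (4, 26), (4, 30), (5, 0), (5, 15), (5, 16), (5, 31), (6, 0), (6, 15), (6, 16), (6, 31), (7, 1), (7, 5), (7, 6), (7, 9), (7, 10), (7, 14), (7, 17), (7, 21), (7, 22), (7, 25), (7, 26), (7, 30)]

Answer: no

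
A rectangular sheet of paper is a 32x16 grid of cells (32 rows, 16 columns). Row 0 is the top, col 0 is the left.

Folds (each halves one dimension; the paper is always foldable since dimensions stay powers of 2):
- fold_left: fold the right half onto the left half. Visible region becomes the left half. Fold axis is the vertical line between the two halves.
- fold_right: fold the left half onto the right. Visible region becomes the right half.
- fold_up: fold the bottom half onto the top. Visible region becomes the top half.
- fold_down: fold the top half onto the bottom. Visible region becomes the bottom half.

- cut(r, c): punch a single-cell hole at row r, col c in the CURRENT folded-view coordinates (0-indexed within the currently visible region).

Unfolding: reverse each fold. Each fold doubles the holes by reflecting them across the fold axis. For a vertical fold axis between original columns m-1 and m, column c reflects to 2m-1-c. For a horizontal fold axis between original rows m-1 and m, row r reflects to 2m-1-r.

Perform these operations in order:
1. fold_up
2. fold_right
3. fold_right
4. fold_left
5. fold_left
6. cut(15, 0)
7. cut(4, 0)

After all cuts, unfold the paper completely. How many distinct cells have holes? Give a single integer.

Op 1 fold_up: fold axis h@16; visible region now rows[0,16) x cols[0,16) = 16x16
Op 2 fold_right: fold axis v@8; visible region now rows[0,16) x cols[8,16) = 16x8
Op 3 fold_right: fold axis v@12; visible region now rows[0,16) x cols[12,16) = 16x4
Op 4 fold_left: fold axis v@14; visible region now rows[0,16) x cols[12,14) = 16x2
Op 5 fold_left: fold axis v@13; visible region now rows[0,16) x cols[12,13) = 16x1
Op 6 cut(15, 0): punch at orig (15,12); cuts so far [(15, 12)]; region rows[0,16) x cols[12,13) = 16x1
Op 7 cut(4, 0): punch at orig (4,12); cuts so far [(4, 12), (15, 12)]; region rows[0,16) x cols[12,13) = 16x1
Unfold 1 (reflect across v@13): 4 holes -> [(4, 12), (4, 13), (15, 12), (15, 13)]
Unfold 2 (reflect across v@14): 8 holes -> [(4, 12), (4, 13), (4, 14), (4, 15), (15, 12), (15, 13), (15, 14), (15, 15)]
Unfold 3 (reflect across v@12): 16 holes -> [(4, 8), (4, 9), (4, 10), (4, 11), (4, 12), (4, 13), (4, 14), (4, 15), (15, 8), (15, 9), (15, 10), (15, 11), (15, 12), (15, 13), (15, 14), (15, 15)]
Unfold 4 (reflect across v@8): 32 holes -> [(4, 0), (4, 1), (4, 2), (4, 3), (4, 4), (4, 5), (4, 6), (4, 7), (4, 8), (4, 9), (4, 10), (4, 11), (4, 12), (4, 13), (4, 14), (4, 15), (15, 0), (15, 1), (15, 2), (15, 3), (15, 4), (15, 5), (15, 6), (15, 7), (15, 8), (15, 9), (15, 10), (15, 11), (15, 12), (15, 13), (15, 14), (15, 15)]
Unfold 5 (reflect across h@16): 64 holes -> [(4, 0), (4, 1), (4, 2), (4, 3), (4, 4), (4, 5), (4, 6), (4, 7), (4, 8), (4, 9), (4, 10), (4, 11), (4, 12), (4, 13), (4, 14), (4, 15), (15, 0), (15, 1), (15, 2), (15, 3), (15, 4), (15, 5), (15, 6), (15, 7), (15, 8), (15, 9), (15, 10), (15, 11), (15, 12), (15, 13), (15, 14), (15, 15), (16, 0), (16, 1), (16, 2), (16, 3), (16, 4), (16, 5), (16, 6), (16, 7), (16, 8), (16, 9), (16, 10), (16, 11), (16, 12), (16, 13), (16, 14), (16, 15), (27, 0), (27, 1), (27, 2), (27, 3), (27, 4), (27, 5), (27, 6), (27, 7), (27, 8), (27, 9), (27, 10), (27, 11), (27, 12), (27, 13), (27, 14), (27, 15)]

Answer: 64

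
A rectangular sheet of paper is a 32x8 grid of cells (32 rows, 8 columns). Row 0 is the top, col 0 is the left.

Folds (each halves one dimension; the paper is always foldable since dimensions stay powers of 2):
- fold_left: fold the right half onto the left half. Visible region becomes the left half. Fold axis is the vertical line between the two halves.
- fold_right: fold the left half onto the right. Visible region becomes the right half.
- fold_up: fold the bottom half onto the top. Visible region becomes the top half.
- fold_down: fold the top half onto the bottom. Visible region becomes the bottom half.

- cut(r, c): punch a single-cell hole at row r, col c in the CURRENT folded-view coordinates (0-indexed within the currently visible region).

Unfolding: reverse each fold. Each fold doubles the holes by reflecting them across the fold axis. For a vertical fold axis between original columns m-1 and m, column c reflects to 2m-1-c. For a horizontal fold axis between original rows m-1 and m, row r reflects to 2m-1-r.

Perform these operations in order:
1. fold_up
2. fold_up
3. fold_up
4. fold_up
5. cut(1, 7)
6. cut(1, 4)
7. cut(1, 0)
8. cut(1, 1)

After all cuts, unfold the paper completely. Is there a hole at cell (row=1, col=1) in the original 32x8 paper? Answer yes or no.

Answer: yes

Derivation:
Op 1 fold_up: fold axis h@16; visible region now rows[0,16) x cols[0,8) = 16x8
Op 2 fold_up: fold axis h@8; visible region now rows[0,8) x cols[0,8) = 8x8
Op 3 fold_up: fold axis h@4; visible region now rows[0,4) x cols[0,8) = 4x8
Op 4 fold_up: fold axis h@2; visible region now rows[0,2) x cols[0,8) = 2x8
Op 5 cut(1, 7): punch at orig (1,7); cuts so far [(1, 7)]; region rows[0,2) x cols[0,8) = 2x8
Op 6 cut(1, 4): punch at orig (1,4); cuts so far [(1, 4), (1, 7)]; region rows[0,2) x cols[0,8) = 2x8
Op 7 cut(1, 0): punch at orig (1,0); cuts so far [(1, 0), (1, 4), (1, 7)]; region rows[0,2) x cols[0,8) = 2x8
Op 8 cut(1, 1): punch at orig (1,1); cuts so far [(1, 0), (1, 1), (1, 4), (1, 7)]; region rows[0,2) x cols[0,8) = 2x8
Unfold 1 (reflect across h@2): 8 holes -> [(1, 0), (1, 1), (1, 4), (1, 7), (2, 0), (2, 1), (2, 4), (2, 7)]
Unfold 2 (reflect across h@4): 16 holes -> [(1, 0), (1, 1), (1, 4), (1, 7), (2, 0), (2, 1), (2, 4), (2, 7), (5, 0), (5, 1), (5, 4), (5, 7), (6, 0), (6, 1), (6, 4), (6, 7)]
Unfold 3 (reflect across h@8): 32 holes -> [(1, 0), (1, 1), (1, 4), (1, 7), (2, 0), (2, 1), (2, 4), (2, 7), (5, 0), (5, 1), (5, 4), (5, 7), (6, 0), (6, 1), (6, 4), (6, 7), (9, 0), (9, 1), (9, 4), (9, 7), (10, 0), (10, 1), (10, 4), (10, 7), (13, 0), (13, 1), (13, 4), (13, 7), (14, 0), (14, 1), (14, 4), (14, 7)]
Unfold 4 (reflect across h@16): 64 holes -> [(1, 0), (1, 1), (1, 4), (1, 7), (2, 0), (2, 1), (2, 4), (2, 7), (5, 0), (5, 1), (5, 4), (5, 7), (6, 0), (6, 1), (6, 4), (6, 7), (9, 0), (9, 1), (9, 4), (9, 7), (10, 0), (10, 1), (10, 4), (10, 7), (13, 0), (13, 1), (13, 4), (13, 7), (14, 0), (14, 1), (14, 4), (14, 7), (17, 0), (17, 1), (17, 4), (17, 7), (18, 0), (18, 1), (18, 4), (18, 7), (21, 0), (21, 1), (21, 4), (21, 7), (22, 0), (22, 1), (22, 4), (22, 7), (25, 0), (25, 1), (25, 4), (25, 7), (26, 0), (26, 1), (26, 4), (26, 7), (29, 0), (29, 1), (29, 4), (29, 7), (30, 0), (30, 1), (30, 4), (30, 7)]
Holes: [(1, 0), (1, 1), (1, 4), (1, 7), (2, 0), (2, 1), (2, 4), (2, 7), (5, 0), (5, 1), (5, 4), (5, 7), (6, 0), (6, 1), (6, 4), (6, 7), (9, 0), (9, 1), (9, 4), (9, 7), (10, 0), (10, 1), (10, 4), (10, 7), (13, 0), (13, 1), (13, 4), (13, 7), (14, 0), (14, 1), (14, 4), (14, 7), (17, 0), (17, 1), (17, 4), (17, 7), (18, 0), (18, 1), (18, 4), (18, 7), (21, 0), (21, 1), (21, 4), (21, 7), (22, 0), (22, 1), (22, 4), (22, 7), (25, 0), (25, 1), (25, 4), (25, 7), (26, 0), (26, 1), (26, 4), (26, 7), (29, 0), (29, 1), (29, 4), (29, 7), (30, 0), (30, 1), (30, 4), (30, 7)]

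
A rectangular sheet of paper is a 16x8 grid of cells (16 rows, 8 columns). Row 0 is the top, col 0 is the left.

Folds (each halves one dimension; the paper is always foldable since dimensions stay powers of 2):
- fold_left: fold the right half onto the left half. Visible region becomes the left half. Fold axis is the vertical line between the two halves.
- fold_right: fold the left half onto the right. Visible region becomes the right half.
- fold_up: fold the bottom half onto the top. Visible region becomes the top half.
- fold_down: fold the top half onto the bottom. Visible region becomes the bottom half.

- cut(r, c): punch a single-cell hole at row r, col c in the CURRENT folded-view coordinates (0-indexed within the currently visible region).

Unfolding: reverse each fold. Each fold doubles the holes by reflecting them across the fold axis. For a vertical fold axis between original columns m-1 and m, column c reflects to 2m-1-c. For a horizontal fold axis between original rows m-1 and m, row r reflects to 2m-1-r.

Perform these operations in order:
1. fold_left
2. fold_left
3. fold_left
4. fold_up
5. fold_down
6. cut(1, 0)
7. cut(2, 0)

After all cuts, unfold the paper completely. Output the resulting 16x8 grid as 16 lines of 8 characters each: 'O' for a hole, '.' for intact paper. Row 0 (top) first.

Answer: ........
OOOOOOOO
OOOOOOOO
........
........
OOOOOOOO
OOOOOOOO
........
........
OOOOOOOO
OOOOOOOO
........
........
OOOOOOOO
OOOOOOOO
........

Derivation:
Op 1 fold_left: fold axis v@4; visible region now rows[0,16) x cols[0,4) = 16x4
Op 2 fold_left: fold axis v@2; visible region now rows[0,16) x cols[0,2) = 16x2
Op 3 fold_left: fold axis v@1; visible region now rows[0,16) x cols[0,1) = 16x1
Op 4 fold_up: fold axis h@8; visible region now rows[0,8) x cols[0,1) = 8x1
Op 5 fold_down: fold axis h@4; visible region now rows[4,8) x cols[0,1) = 4x1
Op 6 cut(1, 0): punch at orig (5,0); cuts so far [(5, 0)]; region rows[4,8) x cols[0,1) = 4x1
Op 7 cut(2, 0): punch at orig (6,0); cuts so far [(5, 0), (6, 0)]; region rows[4,8) x cols[0,1) = 4x1
Unfold 1 (reflect across h@4): 4 holes -> [(1, 0), (2, 0), (5, 0), (6, 0)]
Unfold 2 (reflect across h@8): 8 holes -> [(1, 0), (2, 0), (5, 0), (6, 0), (9, 0), (10, 0), (13, 0), (14, 0)]
Unfold 3 (reflect across v@1): 16 holes -> [(1, 0), (1, 1), (2, 0), (2, 1), (5, 0), (5, 1), (6, 0), (6, 1), (9, 0), (9, 1), (10, 0), (10, 1), (13, 0), (13, 1), (14, 0), (14, 1)]
Unfold 4 (reflect across v@2): 32 holes -> [(1, 0), (1, 1), (1, 2), (1, 3), (2, 0), (2, 1), (2, 2), (2, 3), (5, 0), (5, 1), (5, 2), (5, 3), (6, 0), (6, 1), (6, 2), (6, 3), (9, 0), (9, 1), (9, 2), (9, 3), (10, 0), (10, 1), (10, 2), (10, 3), (13, 0), (13, 1), (13, 2), (13, 3), (14, 0), (14, 1), (14, 2), (14, 3)]
Unfold 5 (reflect across v@4): 64 holes -> [(1, 0), (1, 1), (1, 2), (1, 3), (1, 4), (1, 5), (1, 6), (1, 7), (2, 0), (2, 1), (2, 2), (2, 3), (2, 4), (2, 5), (2, 6), (2, 7), (5, 0), (5, 1), (5, 2), (5, 3), (5, 4), (5, 5), (5, 6), (5, 7), (6, 0), (6, 1), (6, 2), (6, 3), (6, 4), (6, 5), (6, 6), (6, 7), (9, 0), (9, 1), (9, 2), (9, 3), (9, 4), (9, 5), (9, 6), (9, 7), (10, 0), (10, 1), (10, 2), (10, 3), (10, 4), (10, 5), (10, 6), (10, 7), (13, 0), (13, 1), (13, 2), (13, 3), (13, 4), (13, 5), (13, 6), (13, 7), (14, 0), (14, 1), (14, 2), (14, 3), (14, 4), (14, 5), (14, 6), (14, 7)]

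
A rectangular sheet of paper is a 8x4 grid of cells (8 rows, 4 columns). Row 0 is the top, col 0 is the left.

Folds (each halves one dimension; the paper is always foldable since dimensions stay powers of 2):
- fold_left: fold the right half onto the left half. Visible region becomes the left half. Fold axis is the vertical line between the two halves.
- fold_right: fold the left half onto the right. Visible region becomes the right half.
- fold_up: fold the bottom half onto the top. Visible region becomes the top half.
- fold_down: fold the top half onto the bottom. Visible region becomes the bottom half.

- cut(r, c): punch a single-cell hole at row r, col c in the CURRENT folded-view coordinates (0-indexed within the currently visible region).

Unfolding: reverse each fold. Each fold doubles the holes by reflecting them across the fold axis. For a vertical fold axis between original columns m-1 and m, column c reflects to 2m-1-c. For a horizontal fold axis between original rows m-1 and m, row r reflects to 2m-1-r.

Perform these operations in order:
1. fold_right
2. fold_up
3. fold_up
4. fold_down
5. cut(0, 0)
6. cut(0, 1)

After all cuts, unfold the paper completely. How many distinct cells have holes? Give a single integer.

Op 1 fold_right: fold axis v@2; visible region now rows[0,8) x cols[2,4) = 8x2
Op 2 fold_up: fold axis h@4; visible region now rows[0,4) x cols[2,4) = 4x2
Op 3 fold_up: fold axis h@2; visible region now rows[0,2) x cols[2,4) = 2x2
Op 4 fold_down: fold axis h@1; visible region now rows[1,2) x cols[2,4) = 1x2
Op 5 cut(0, 0): punch at orig (1,2); cuts so far [(1, 2)]; region rows[1,2) x cols[2,4) = 1x2
Op 6 cut(0, 1): punch at orig (1,3); cuts so far [(1, 2), (1, 3)]; region rows[1,2) x cols[2,4) = 1x2
Unfold 1 (reflect across h@1): 4 holes -> [(0, 2), (0, 3), (1, 2), (1, 3)]
Unfold 2 (reflect across h@2): 8 holes -> [(0, 2), (0, 3), (1, 2), (1, 3), (2, 2), (2, 3), (3, 2), (3, 3)]
Unfold 3 (reflect across h@4): 16 holes -> [(0, 2), (0, 3), (1, 2), (1, 3), (2, 2), (2, 3), (3, 2), (3, 3), (4, 2), (4, 3), (5, 2), (5, 3), (6, 2), (6, 3), (7, 2), (7, 3)]
Unfold 4 (reflect across v@2): 32 holes -> [(0, 0), (0, 1), (0, 2), (0, 3), (1, 0), (1, 1), (1, 2), (1, 3), (2, 0), (2, 1), (2, 2), (2, 3), (3, 0), (3, 1), (3, 2), (3, 3), (4, 0), (4, 1), (4, 2), (4, 3), (5, 0), (5, 1), (5, 2), (5, 3), (6, 0), (6, 1), (6, 2), (6, 3), (7, 0), (7, 1), (7, 2), (7, 3)]

Answer: 32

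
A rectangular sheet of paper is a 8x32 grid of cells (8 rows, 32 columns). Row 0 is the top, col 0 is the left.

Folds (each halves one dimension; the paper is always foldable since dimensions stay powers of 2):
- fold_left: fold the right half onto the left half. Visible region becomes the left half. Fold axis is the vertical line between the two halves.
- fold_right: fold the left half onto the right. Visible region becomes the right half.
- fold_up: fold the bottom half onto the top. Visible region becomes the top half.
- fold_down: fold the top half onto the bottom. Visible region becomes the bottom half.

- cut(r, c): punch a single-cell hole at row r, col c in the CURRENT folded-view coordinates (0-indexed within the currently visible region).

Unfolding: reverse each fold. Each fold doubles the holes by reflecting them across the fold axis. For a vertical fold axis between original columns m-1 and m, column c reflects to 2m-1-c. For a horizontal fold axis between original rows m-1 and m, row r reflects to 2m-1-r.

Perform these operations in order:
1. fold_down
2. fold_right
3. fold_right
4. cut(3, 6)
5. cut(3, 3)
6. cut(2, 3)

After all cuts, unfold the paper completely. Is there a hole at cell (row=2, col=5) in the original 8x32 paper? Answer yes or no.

Answer: no

Derivation:
Op 1 fold_down: fold axis h@4; visible region now rows[4,8) x cols[0,32) = 4x32
Op 2 fold_right: fold axis v@16; visible region now rows[4,8) x cols[16,32) = 4x16
Op 3 fold_right: fold axis v@24; visible region now rows[4,8) x cols[24,32) = 4x8
Op 4 cut(3, 6): punch at orig (7,30); cuts so far [(7, 30)]; region rows[4,8) x cols[24,32) = 4x8
Op 5 cut(3, 3): punch at orig (7,27); cuts so far [(7, 27), (7, 30)]; region rows[4,8) x cols[24,32) = 4x8
Op 6 cut(2, 3): punch at orig (6,27); cuts so far [(6, 27), (7, 27), (7, 30)]; region rows[4,8) x cols[24,32) = 4x8
Unfold 1 (reflect across v@24): 6 holes -> [(6, 20), (6, 27), (7, 17), (7, 20), (7, 27), (7, 30)]
Unfold 2 (reflect across v@16): 12 holes -> [(6, 4), (6, 11), (6, 20), (6, 27), (7, 1), (7, 4), (7, 11), (7, 14), (7, 17), (7, 20), (7, 27), (7, 30)]
Unfold 3 (reflect across h@4): 24 holes -> [(0, 1), (0, 4), (0, 11), (0, 14), (0, 17), (0, 20), (0, 27), (0, 30), (1, 4), (1, 11), (1, 20), (1, 27), (6, 4), (6, 11), (6, 20), (6, 27), (7, 1), (7, 4), (7, 11), (7, 14), (7, 17), (7, 20), (7, 27), (7, 30)]
Holes: [(0, 1), (0, 4), (0, 11), (0, 14), (0, 17), (0, 20), (0, 27), (0, 30), (1, 4), (1, 11), (1, 20), (1, 27), (6, 4), (6, 11), (6, 20), (6, 27), (7, 1), (7, 4), (7, 11), (7, 14), (7, 17), (7, 20), (7, 27), (7, 30)]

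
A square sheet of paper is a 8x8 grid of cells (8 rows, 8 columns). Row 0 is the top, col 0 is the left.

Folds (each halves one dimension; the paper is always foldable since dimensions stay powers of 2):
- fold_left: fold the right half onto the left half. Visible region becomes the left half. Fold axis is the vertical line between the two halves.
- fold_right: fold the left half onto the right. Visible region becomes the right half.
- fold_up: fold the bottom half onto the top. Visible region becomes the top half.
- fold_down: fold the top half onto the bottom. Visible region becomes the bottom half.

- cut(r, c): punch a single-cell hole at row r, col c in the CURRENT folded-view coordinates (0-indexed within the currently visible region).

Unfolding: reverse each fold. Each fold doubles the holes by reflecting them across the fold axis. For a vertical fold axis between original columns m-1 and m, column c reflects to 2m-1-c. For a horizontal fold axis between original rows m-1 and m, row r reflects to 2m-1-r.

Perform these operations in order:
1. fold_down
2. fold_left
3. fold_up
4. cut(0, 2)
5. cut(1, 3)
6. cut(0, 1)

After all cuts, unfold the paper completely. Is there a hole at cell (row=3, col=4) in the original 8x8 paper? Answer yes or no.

Answer: no

Derivation:
Op 1 fold_down: fold axis h@4; visible region now rows[4,8) x cols[0,8) = 4x8
Op 2 fold_left: fold axis v@4; visible region now rows[4,8) x cols[0,4) = 4x4
Op 3 fold_up: fold axis h@6; visible region now rows[4,6) x cols[0,4) = 2x4
Op 4 cut(0, 2): punch at orig (4,2); cuts so far [(4, 2)]; region rows[4,6) x cols[0,4) = 2x4
Op 5 cut(1, 3): punch at orig (5,3); cuts so far [(4, 2), (5, 3)]; region rows[4,6) x cols[0,4) = 2x4
Op 6 cut(0, 1): punch at orig (4,1); cuts so far [(4, 1), (4, 2), (5, 3)]; region rows[4,6) x cols[0,4) = 2x4
Unfold 1 (reflect across h@6): 6 holes -> [(4, 1), (4, 2), (5, 3), (6, 3), (7, 1), (7, 2)]
Unfold 2 (reflect across v@4): 12 holes -> [(4, 1), (4, 2), (4, 5), (4, 6), (5, 3), (5, 4), (6, 3), (6, 4), (7, 1), (7, 2), (7, 5), (7, 6)]
Unfold 3 (reflect across h@4): 24 holes -> [(0, 1), (0, 2), (0, 5), (0, 6), (1, 3), (1, 4), (2, 3), (2, 4), (3, 1), (3, 2), (3, 5), (3, 6), (4, 1), (4, 2), (4, 5), (4, 6), (5, 3), (5, 4), (6, 3), (6, 4), (7, 1), (7, 2), (7, 5), (7, 6)]
Holes: [(0, 1), (0, 2), (0, 5), (0, 6), (1, 3), (1, 4), (2, 3), (2, 4), (3, 1), (3, 2), (3, 5), (3, 6), (4, 1), (4, 2), (4, 5), (4, 6), (5, 3), (5, 4), (6, 3), (6, 4), (7, 1), (7, 2), (7, 5), (7, 6)]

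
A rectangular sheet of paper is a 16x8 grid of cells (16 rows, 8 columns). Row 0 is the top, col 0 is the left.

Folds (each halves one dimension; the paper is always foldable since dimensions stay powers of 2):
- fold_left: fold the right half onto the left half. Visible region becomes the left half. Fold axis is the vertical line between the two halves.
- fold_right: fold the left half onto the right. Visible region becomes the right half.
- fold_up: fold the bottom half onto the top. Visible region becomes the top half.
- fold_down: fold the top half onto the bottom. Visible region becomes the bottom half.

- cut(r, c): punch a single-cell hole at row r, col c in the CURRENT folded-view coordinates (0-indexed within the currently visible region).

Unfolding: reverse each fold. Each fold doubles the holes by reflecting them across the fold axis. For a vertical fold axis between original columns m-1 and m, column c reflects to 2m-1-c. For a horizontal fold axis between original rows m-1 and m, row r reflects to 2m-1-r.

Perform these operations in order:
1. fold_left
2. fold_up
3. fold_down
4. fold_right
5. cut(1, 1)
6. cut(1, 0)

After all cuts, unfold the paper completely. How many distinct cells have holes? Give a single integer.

Op 1 fold_left: fold axis v@4; visible region now rows[0,16) x cols[0,4) = 16x4
Op 2 fold_up: fold axis h@8; visible region now rows[0,8) x cols[0,4) = 8x4
Op 3 fold_down: fold axis h@4; visible region now rows[4,8) x cols[0,4) = 4x4
Op 4 fold_right: fold axis v@2; visible region now rows[4,8) x cols[2,4) = 4x2
Op 5 cut(1, 1): punch at orig (5,3); cuts so far [(5, 3)]; region rows[4,8) x cols[2,4) = 4x2
Op 6 cut(1, 0): punch at orig (5,2); cuts so far [(5, 2), (5, 3)]; region rows[4,8) x cols[2,4) = 4x2
Unfold 1 (reflect across v@2): 4 holes -> [(5, 0), (5, 1), (5, 2), (5, 3)]
Unfold 2 (reflect across h@4): 8 holes -> [(2, 0), (2, 1), (2, 2), (2, 3), (5, 0), (5, 1), (5, 2), (5, 3)]
Unfold 3 (reflect across h@8): 16 holes -> [(2, 0), (2, 1), (2, 2), (2, 3), (5, 0), (5, 1), (5, 2), (5, 3), (10, 0), (10, 1), (10, 2), (10, 3), (13, 0), (13, 1), (13, 2), (13, 3)]
Unfold 4 (reflect across v@4): 32 holes -> [(2, 0), (2, 1), (2, 2), (2, 3), (2, 4), (2, 5), (2, 6), (2, 7), (5, 0), (5, 1), (5, 2), (5, 3), (5, 4), (5, 5), (5, 6), (5, 7), (10, 0), (10, 1), (10, 2), (10, 3), (10, 4), (10, 5), (10, 6), (10, 7), (13, 0), (13, 1), (13, 2), (13, 3), (13, 4), (13, 5), (13, 6), (13, 7)]

Answer: 32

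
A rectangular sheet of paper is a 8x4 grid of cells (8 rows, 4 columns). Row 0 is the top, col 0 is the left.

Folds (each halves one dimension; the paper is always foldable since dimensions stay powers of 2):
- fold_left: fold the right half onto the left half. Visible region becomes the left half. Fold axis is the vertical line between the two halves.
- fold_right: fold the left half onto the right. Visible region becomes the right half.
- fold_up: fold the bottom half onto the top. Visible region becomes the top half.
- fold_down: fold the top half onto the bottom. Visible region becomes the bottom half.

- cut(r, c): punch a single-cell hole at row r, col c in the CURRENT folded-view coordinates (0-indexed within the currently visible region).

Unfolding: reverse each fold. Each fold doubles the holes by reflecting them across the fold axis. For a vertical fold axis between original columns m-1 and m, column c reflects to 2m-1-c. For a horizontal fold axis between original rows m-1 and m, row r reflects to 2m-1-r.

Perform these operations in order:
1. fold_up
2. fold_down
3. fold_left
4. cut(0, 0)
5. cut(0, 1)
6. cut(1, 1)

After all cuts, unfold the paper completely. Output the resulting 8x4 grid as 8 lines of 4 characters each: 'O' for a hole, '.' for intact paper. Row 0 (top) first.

Answer: .OO.
OOOO
OOOO
.OO.
.OO.
OOOO
OOOO
.OO.

Derivation:
Op 1 fold_up: fold axis h@4; visible region now rows[0,4) x cols[0,4) = 4x4
Op 2 fold_down: fold axis h@2; visible region now rows[2,4) x cols[0,4) = 2x4
Op 3 fold_left: fold axis v@2; visible region now rows[2,4) x cols[0,2) = 2x2
Op 4 cut(0, 0): punch at orig (2,0); cuts so far [(2, 0)]; region rows[2,4) x cols[0,2) = 2x2
Op 5 cut(0, 1): punch at orig (2,1); cuts so far [(2, 0), (2, 1)]; region rows[2,4) x cols[0,2) = 2x2
Op 6 cut(1, 1): punch at orig (3,1); cuts so far [(2, 0), (2, 1), (3, 1)]; region rows[2,4) x cols[0,2) = 2x2
Unfold 1 (reflect across v@2): 6 holes -> [(2, 0), (2, 1), (2, 2), (2, 3), (3, 1), (3, 2)]
Unfold 2 (reflect across h@2): 12 holes -> [(0, 1), (0, 2), (1, 0), (1, 1), (1, 2), (1, 3), (2, 0), (2, 1), (2, 2), (2, 3), (3, 1), (3, 2)]
Unfold 3 (reflect across h@4): 24 holes -> [(0, 1), (0, 2), (1, 0), (1, 1), (1, 2), (1, 3), (2, 0), (2, 1), (2, 2), (2, 3), (3, 1), (3, 2), (4, 1), (4, 2), (5, 0), (5, 1), (5, 2), (5, 3), (6, 0), (6, 1), (6, 2), (6, 3), (7, 1), (7, 2)]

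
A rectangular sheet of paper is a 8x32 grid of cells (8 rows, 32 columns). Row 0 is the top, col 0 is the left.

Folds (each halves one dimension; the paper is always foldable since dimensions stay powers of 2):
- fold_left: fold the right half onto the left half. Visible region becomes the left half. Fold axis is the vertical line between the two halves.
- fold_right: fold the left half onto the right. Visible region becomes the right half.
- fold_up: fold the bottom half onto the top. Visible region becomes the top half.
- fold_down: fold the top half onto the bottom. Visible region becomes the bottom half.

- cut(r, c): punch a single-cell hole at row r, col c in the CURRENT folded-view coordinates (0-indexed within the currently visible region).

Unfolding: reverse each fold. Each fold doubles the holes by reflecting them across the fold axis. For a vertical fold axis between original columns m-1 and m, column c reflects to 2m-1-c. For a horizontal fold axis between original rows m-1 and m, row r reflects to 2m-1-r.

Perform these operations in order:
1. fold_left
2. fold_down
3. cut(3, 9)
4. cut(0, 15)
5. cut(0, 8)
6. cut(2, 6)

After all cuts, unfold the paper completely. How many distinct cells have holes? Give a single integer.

Answer: 16

Derivation:
Op 1 fold_left: fold axis v@16; visible region now rows[0,8) x cols[0,16) = 8x16
Op 2 fold_down: fold axis h@4; visible region now rows[4,8) x cols[0,16) = 4x16
Op 3 cut(3, 9): punch at orig (7,9); cuts so far [(7, 9)]; region rows[4,8) x cols[0,16) = 4x16
Op 4 cut(0, 15): punch at orig (4,15); cuts so far [(4, 15), (7, 9)]; region rows[4,8) x cols[0,16) = 4x16
Op 5 cut(0, 8): punch at orig (4,8); cuts so far [(4, 8), (4, 15), (7, 9)]; region rows[4,8) x cols[0,16) = 4x16
Op 6 cut(2, 6): punch at orig (6,6); cuts so far [(4, 8), (4, 15), (6, 6), (7, 9)]; region rows[4,8) x cols[0,16) = 4x16
Unfold 1 (reflect across h@4): 8 holes -> [(0, 9), (1, 6), (3, 8), (3, 15), (4, 8), (4, 15), (6, 6), (7, 9)]
Unfold 2 (reflect across v@16): 16 holes -> [(0, 9), (0, 22), (1, 6), (1, 25), (3, 8), (3, 15), (3, 16), (3, 23), (4, 8), (4, 15), (4, 16), (4, 23), (6, 6), (6, 25), (7, 9), (7, 22)]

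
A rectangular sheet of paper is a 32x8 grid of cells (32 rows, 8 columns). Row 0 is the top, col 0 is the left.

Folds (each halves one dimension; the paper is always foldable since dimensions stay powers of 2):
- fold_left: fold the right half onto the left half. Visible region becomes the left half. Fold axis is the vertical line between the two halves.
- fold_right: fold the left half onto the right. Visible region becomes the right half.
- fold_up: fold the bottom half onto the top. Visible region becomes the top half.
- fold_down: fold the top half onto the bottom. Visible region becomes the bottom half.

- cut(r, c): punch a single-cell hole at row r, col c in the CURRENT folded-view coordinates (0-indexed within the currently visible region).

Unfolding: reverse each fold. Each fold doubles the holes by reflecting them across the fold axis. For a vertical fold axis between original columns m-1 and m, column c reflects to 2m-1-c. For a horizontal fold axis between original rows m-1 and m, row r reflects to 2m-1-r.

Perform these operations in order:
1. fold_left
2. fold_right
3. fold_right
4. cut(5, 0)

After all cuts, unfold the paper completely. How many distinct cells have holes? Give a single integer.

Answer: 8

Derivation:
Op 1 fold_left: fold axis v@4; visible region now rows[0,32) x cols[0,4) = 32x4
Op 2 fold_right: fold axis v@2; visible region now rows[0,32) x cols[2,4) = 32x2
Op 3 fold_right: fold axis v@3; visible region now rows[0,32) x cols[3,4) = 32x1
Op 4 cut(5, 0): punch at orig (5,3); cuts so far [(5, 3)]; region rows[0,32) x cols[3,4) = 32x1
Unfold 1 (reflect across v@3): 2 holes -> [(5, 2), (5, 3)]
Unfold 2 (reflect across v@2): 4 holes -> [(5, 0), (5, 1), (5, 2), (5, 3)]
Unfold 3 (reflect across v@4): 8 holes -> [(5, 0), (5, 1), (5, 2), (5, 3), (5, 4), (5, 5), (5, 6), (5, 7)]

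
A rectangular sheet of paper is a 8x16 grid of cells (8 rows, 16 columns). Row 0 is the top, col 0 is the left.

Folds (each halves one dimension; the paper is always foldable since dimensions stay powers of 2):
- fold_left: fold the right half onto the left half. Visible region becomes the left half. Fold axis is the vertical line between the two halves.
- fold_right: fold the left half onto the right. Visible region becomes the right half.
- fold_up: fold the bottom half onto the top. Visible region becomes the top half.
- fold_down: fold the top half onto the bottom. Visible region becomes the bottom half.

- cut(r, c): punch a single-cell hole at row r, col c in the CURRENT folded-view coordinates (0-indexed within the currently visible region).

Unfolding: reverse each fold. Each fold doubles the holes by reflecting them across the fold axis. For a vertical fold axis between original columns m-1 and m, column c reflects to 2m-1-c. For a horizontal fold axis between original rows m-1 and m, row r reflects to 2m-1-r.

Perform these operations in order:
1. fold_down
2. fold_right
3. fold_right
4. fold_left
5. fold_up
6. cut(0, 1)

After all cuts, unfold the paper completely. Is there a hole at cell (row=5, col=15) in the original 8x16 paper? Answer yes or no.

Op 1 fold_down: fold axis h@4; visible region now rows[4,8) x cols[0,16) = 4x16
Op 2 fold_right: fold axis v@8; visible region now rows[4,8) x cols[8,16) = 4x8
Op 3 fold_right: fold axis v@12; visible region now rows[4,8) x cols[12,16) = 4x4
Op 4 fold_left: fold axis v@14; visible region now rows[4,8) x cols[12,14) = 4x2
Op 5 fold_up: fold axis h@6; visible region now rows[4,6) x cols[12,14) = 2x2
Op 6 cut(0, 1): punch at orig (4,13); cuts so far [(4, 13)]; region rows[4,6) x cols[12,14) = 2x2
Unfold 1 (reflect across h@6): 2 holes -> [(4, 13), (7, 13)]
Unfold 2 (reflect across v@14): 4 holes -> [(4, 13), (4, 14), (7, 13), (7, 14)]
Unfold 3 (reflect across v@12): 8 holes -> [(4, 9), (4, 10), (4, 13), (4, 14), (7, 9), (7, 10), (7, 13), (7, 14)]
Unfold 4 (reflect across v@8): 16 holes -> [(4, 1), (4, 2), (4, 5), (4, 6), (4, 9), (4, 10), (4, 13), (4, 14), (7, 1), (7, 2), (7, 5), (7, 6), (7, 9), (7, 10), (7, 13), (7, 14)]
Unfold 5 (reflect across h@4): 32 holes -> [(0, 1), (0, 2), (0, 5), (0, 6), (0, 9), (0, 10), (0, 13), (0, 14), (3, 1), (3, 2), (3, 5), (3, 6), (3, 9), (3, 10), (3, 13), (3, 14), (4, 1), (4, 2), (4, 5), (4, 6), (4, 9), (4, 10), (4, 13), (4, 14), (7, 1), (7, 2), (7, 5), (7, 6), (7, 9), (7, 10), (7, 13), (7, 14)]
Holes: [(0, 1), (0, 2), (0, 5), (0, 6), (0, 9), (0, 10), (0, 13), (0, 14), (3, 1), (3, 2), (3, 5), (3, 6), (3, 9), (3, 10), (3, 13), (3, 14), (4, 1), (4, 2), (4, 5), (4, 6), (4, 9), (4, 10), (4, 13), (4, 14), (7, 1), (7, 2), (7, 5), (7, 6), (7, 9), (7, 10), (7, 13), (7, 14)]

Answer: no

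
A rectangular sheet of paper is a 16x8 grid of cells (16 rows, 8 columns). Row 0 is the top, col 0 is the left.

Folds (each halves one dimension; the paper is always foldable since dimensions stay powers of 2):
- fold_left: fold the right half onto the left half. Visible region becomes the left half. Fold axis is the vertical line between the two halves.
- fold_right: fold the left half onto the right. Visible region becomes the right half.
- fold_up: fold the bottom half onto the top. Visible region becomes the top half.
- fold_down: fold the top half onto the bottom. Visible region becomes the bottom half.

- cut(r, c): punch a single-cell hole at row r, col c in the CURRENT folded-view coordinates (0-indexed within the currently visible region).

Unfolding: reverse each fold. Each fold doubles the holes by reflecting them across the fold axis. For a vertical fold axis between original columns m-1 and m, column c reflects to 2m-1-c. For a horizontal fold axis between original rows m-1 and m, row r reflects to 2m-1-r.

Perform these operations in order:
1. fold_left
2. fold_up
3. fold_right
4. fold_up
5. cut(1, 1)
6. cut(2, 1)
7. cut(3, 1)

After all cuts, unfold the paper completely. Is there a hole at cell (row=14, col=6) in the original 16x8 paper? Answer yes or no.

Answer: no

Derivation:
Op 1 fold_left: fold axis v@4; visible region now rows[0,16) x cols[0,4) = 16x4
Op 2 fold_up: fold axis h@8; visible region now rows[0,8) x cols[0,4) = 8x4
Op 3 fold_right: fold axis v@2; visible region now rows[0,8) x cols[2,4) = 8x2
Op 4 fold_up: fold axis h@4; visible region now rows[0,4) x cols[2,4) = 4x2
Op 5 cut(1, 1): punch at orig (1,3); cuts so far [(1, 3)]; region rows[0,4) x cols[2,4) = 4x2
Op 6 cut(2, 1): punch at orig (2,3); cuts so far [(1, 3), (2, 3)]; region rows[0,4) x cols[2,4) = 4x2
Op 7 cut(3, 1): punch at orig (3,3); cuts so far [(1, 3), (2, 3), (3, 3)]; region rows[0,4) x cols[2,4) = 4x2
Unfold 1 (reflect across h@4): 6 holes -> [(1, 3), (2, 3), (3, 3), (4, 3), (5, 3), (6, 3)]
Unfold 2 (reflect across v@2): 12 holes -> [(1, 0), (1, 3), (2, 0), (2, 3), (3, 0), (3, 3), (4, 0), (4, 3), (5, 0), (5, 3), (6, 0), (6, 3)]
Unfold 3 (reflect across h@8): 24 holes -> [(1, 0), (1, 3), (2, 0), (2, 3), (3, 0), (3, 3), (4, 0), (4, 3), (5, 0), (5, 3), (6, 0), (6, 3), (9, 0), (9, 3), (10, 0), (10, 3), (11, 0), (11, 3), (12, 0), (12, 3), (13, 0), (13, 3), (14, 0), (14, 3)]
Unfold 4 (reflect across v@4): 48 holes -> [(1, 0), (1, 3), (1, 4), (1, 7), (2, 0), (2, 3), (2, 4), (2, 7), (3, 0), (3, 3), (3, 4), (3, 7), (4, 0), (4, 3), (4, 4), (4, 7), (5, 0), (5, 3), (5, 4), (5, 7), (6, 0), (6, 3), (6, 4), (6, 7), (9, 0), (9, 3), (9, 4), (9, 7), (10, 0), (10, 3), (10, 4), (10, 7), (11, 0), (11, 3), (11, 4), (11, 7), (12, 0), (12, 3), (12, 4), (12, 7), (13, 0), (13, 3), (13, 4), (13, 7), (14, 0), (14, 3), (14, 4), (14, 7)]
Holes: [(1, 0), (1, 3), (1, 4), (1, 7), (2, 0), (2, 3), (2, 4), (2, 7), (3, 0), (3, 3), (3, 4), (3, 7), (4, 0), (4, 3), (4, 4), (4, 7), (5, 0), (5, 3), (5, 4), (5, 7), (6, 0), (6, 3), (6, 4), (6, 7), (9, 0), (9, 3), (9, 4), (9, 7), (10, 0), (10, 3), (10, 4), (10, 7), (11, 0), (11, 3), (11, 4), (11, 7), (12, 0), (12, 3), (12, 4), (12, 7), (13, 0), (13, 3), (13, 4), (13, 7), (14, 0), (14, 3), (14, 4), (14, 7)]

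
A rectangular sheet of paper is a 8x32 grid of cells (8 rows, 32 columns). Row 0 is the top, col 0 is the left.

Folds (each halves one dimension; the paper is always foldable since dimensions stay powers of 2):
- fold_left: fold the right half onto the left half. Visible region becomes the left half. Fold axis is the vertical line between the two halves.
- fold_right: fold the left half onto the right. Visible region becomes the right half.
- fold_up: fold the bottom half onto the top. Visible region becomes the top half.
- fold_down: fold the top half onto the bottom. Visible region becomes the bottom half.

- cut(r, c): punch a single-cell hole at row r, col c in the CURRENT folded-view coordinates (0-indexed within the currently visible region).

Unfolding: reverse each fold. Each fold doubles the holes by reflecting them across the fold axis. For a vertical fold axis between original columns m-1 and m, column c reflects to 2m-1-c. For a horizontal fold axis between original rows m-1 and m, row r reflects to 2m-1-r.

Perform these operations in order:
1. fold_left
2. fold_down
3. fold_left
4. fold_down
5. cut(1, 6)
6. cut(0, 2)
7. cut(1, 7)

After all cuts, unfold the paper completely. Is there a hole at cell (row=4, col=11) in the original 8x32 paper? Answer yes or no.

Op 1 fold_left: fold axis v@16; visible region now rows[0,8) x cols[0,16) = 8x16
Op 2 fold_down: fold axis h@4; visible region now rows[4,8) x cols[0,16) = 4x16
Op 3 fold_left: fold axis v@8; visible region now rows[4,8) x cols[0,8) = 4x8
Op 4 fold_down: fold axis h@6; visible region now rows[6,8) x cols[0,8) = 2x8
Op 5 cut(1, 6): punch at orig (7,6); cuts so far [(7, 6)]; region rows[6,8) x cols[0,8) = 2x8
Op 6 cut(0, 2): punch at orig (6,2); cuts so far [(6, 2), (7, 6)]; region rows[6,8) x cols[0,8) = 2x8
Op 7 cut(1, 7): punch at orig (7,7); cuts so far [(6, 2), (7, 6), (7, 7)]; region rows[6,8) x cols[0,8) = 2x8
Unfold 1 (reflect across h@6): 6 holes -> [(4, 6), (4, 7), (5, 2), (6, 2), (7, 6), (7, 7)]
Unfold 2 (reflect across v@8): 12 holes -> [(4, 6), (4, 7), (4, 8), (4, 9), (5, 2), (5, 13), (6, 2), (6, 13), (7, 6), (7, 7), (7, 8), (7, 9)]
Unfold 3 (reflect across h@4): 24 holes -> [(0, 6), (0, 7), (0, 8), (0, 9), (1, 2), (1, 13), (2, 2), (2, 13), (3, 6), (3, 7), (3, 8), (3, 9), (4, 6), (4, 7), (4, 8), (4, 9), (5, 2), (5, 13), (6, 2), (6, 13), (7, 6), (7, 7), (7, 8), (7, 9)]
Unfold 4 (reflect across v@16): 48 holes -> [(0, 6), (0, 7), (0, 8), (0, 9), (0, 22), (0, 23), (0, 24), (0, 25), (1, 2), (1, 13), (1, 18), (1, 29), (2, 2), (2, 13), (2, 18), (2, 29), (3, 6), (3, 7), (3, 8), (3, 9), (3, 22), (3, 23), (3, 24), (3, 25), (4, 6), (4, 7), (4, 8), (4, 9), (4, 22), (4, 23), (4, 24), (4, 25), (5, 2), (5, 13), (5, 18), (5, 29), (6, 2), (6, 13), (6, 18), (6, 29), (7, 6), (7, 7), (7, 8), (7, 9), (7, 22), (7, 23), (7, 24), (7, 25)]
Holes: [(0, 6), (0, 7), (0, 8), (0, 9), (0, 22), (0, 23), (0, 24), (0, 25), (1, 2), (1, 13), (1, 18), (1, 29), (2, 2), (2, 13), (2, 18), (2, 29), (3, 6), (3, 7), (3, 8), (3, 9), (3, 22), (3, 23), (3, 24), (3, 25), (4, 6), (4, 7), (4, 8), (4, 9), (4, 22), (4, 23), (4, 24), (4, 25), (5, 2), (5, 13), (5, 18), (5, 29), (6, 2), (6, 13), (6, 18), (6, 29), (7, 6), (7, 7), (7, 8), (7, 9), (7, 22), (7, 23), (7, 24), (7, 25)]

Answer: no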